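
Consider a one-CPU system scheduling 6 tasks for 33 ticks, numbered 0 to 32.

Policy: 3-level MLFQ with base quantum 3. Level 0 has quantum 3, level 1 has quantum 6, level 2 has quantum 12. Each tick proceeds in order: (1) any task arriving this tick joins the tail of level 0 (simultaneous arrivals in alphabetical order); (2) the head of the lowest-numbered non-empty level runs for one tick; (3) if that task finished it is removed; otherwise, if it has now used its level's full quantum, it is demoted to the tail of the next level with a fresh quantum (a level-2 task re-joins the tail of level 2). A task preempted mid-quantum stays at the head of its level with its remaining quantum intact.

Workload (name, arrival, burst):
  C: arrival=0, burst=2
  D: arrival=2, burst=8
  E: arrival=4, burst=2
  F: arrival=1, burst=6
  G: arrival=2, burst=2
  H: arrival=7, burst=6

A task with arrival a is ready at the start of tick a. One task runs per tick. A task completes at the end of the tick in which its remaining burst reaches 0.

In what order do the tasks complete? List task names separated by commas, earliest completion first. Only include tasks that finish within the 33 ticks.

completion order = C, G, E, F, D, H

t=0: L0/L1/L2 = C/-/- → run C
t=1: L0/L1/L2 = CF/-/- → run C
t=2: L0/L1/L2 = FDG/-/- → run F
t=3: L0/L1/L2 = FDG/-/- → run F
t=4: L0/L1/L2 = FDGE/-/- → run F
t=5: L0/L1/L2 = DGE/F/- → run D
t=6: L0/L1/L2 = DGE/F/- → run D
t=7: L0/L1/L2 = DGEH/F/- → run D
t=8: L0/L1/L2 = GEH/FD/- → run G
t=9: L0/L1/L2 = GEH/FD/- → run G
t=10: L0/L1/L2 = EH/FD/- → run E
t=11: L0/L1/L2 = EH/FD/- → run E
t=12: L0/L1/L2 = H/FD/- → run H
t=13: L0/L1/L2 = H/FD/- → run H
t=14: L0/L1/L2 = H/FD/- → run H
t=15: L0/L1/L2 = -/FDH/- → run F
t=16: L0/L1/L2 = -/FDH/- → run F
t=17: L0/L1/L2 = -/FDH/- → run F
t=18: L0/L1/L2 = -/DH/- → run D
t=19: L0/L1/L2 = -/DH/- → run D
t=20: L0/L1/L2 = -/DH/- → run D
t=21: L0/L1/L2 = -/DH/- → run D
t=22: L0/L1/L2 = -/DH/- → run D
t=23: L0/L1/L2 = -/H/- → run H
t=24: L0/L1/L2 = -/H/- → run H
t=25: L0/L1/L2 = -/H/- → run H
t=26: (idle)
t=27: (idle)
t=28: (idle)
t=29: (idle)
t=30: (idle)
t=31: (idle)
t=32: (idle)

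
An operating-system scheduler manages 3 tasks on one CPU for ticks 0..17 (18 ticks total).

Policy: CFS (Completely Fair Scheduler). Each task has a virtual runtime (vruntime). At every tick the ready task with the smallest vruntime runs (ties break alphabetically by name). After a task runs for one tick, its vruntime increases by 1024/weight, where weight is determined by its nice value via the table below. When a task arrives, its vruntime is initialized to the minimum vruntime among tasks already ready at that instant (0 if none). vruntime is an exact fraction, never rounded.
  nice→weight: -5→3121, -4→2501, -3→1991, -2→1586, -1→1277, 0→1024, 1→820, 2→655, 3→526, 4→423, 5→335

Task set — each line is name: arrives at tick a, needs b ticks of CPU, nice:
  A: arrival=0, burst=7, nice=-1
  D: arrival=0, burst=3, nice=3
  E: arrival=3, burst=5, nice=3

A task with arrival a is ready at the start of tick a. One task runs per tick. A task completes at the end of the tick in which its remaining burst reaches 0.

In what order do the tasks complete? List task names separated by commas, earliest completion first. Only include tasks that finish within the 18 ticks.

t=0: vr[A=0 D=0] → run A
t=1: vr[A=1024/1277 D=0] → run D
t=2: vr[A=1024/1277 D=512/263] → run A
t=3: vr[A=2048/1277 D=512/263 E=2048/1277] → run A
t=4: vr[A=3072/1277 D=512/263 E=2048/1277] → run E
t=5: vr[A=3072/1277 D=512/263 E=1192448/335851] → run D
t=6: vr[A=3072/1277 D=1024/263 E=1192448/335851] → run A
t=7: vr[A=4096/1277 D=1024/263 E=1192448/335851] → run A
t=8: vr[A=5120/1277 D=1024/263 E=1192448/335851] → run E
t=9: vr[A=5120/1277 D=1024/263 E=1846272/335851] → run D
t=10: vr[A=5120/1277 E=1846272/335851] → run A
t=11: vr[A=6144/1277 E=1846272/335851] → run A
t=12: vr[E=1846272/335851] → run E
t=13: vr[E=2500096/335851] → run E
t=14: vr[E=3153920/335851] → run E
t=15: (idle)
t=16: (idle)
t=17: (idle)

completion order = D, A, E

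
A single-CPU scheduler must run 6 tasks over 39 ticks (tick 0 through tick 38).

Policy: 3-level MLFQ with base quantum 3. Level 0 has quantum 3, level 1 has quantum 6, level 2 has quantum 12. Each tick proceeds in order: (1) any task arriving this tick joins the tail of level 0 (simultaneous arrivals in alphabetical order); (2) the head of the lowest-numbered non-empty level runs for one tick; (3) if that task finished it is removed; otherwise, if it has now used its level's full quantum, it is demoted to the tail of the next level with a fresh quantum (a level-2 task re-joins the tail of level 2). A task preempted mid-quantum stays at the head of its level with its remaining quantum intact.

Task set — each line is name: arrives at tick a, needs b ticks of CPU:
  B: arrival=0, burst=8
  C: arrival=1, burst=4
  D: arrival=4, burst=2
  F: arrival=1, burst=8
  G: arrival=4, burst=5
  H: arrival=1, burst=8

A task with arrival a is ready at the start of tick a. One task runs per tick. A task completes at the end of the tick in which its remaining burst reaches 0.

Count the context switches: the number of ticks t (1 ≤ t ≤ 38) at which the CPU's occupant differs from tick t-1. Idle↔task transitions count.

context switches = 11

t=0: L0/L1/L2 = B/-/- → run B
t=1: L0/L1/L2 = BCFH/-/- → run B
t=2: L0/L1/L2 = BCFH/-/- → run B
t=3: L0/L1/L2 = CFH/B/- → run C
t=4: L0/L1/L2 = CFHDG/B/- → run C
t=5: L0/L1/L2 = CFHDG/B/- → run C
t=6: L0/L1/L2 = FHDG/BC/- → run F
t=7: L0/L1/L2 = FHDG/BC/- → run F
t=8: L0/L1/L2 = FHDG/BC/- → run F
t=9: L0/L1/L2 = HDG/BCF/- → run H
t=10: L0/L1/L2 = HDG/BCF/- → run H
t=11: L0/L1/L2 = HDG/BCF/- → run H
t=12: L0/L1/L2 = DG/BCFH/- → run D
t=13: L0/L1/L2 = DG/BCFH/- → run D
t=14: L0/L1/L2 = G/BCFH/- → run G
t=15: L0/L1/L2 = G/BCFH/- → run G
t=16: L0/L1/L2 = G/BCFH/- → run G
t=17: L0/L1/L2 = -/BCFHG/- → run B
t=18: L0/L1/L2 = -/BCFHG/- → run B
t=19: L0/L1/L2 = -/BCFHG/- → run B
t=20: L0/L1/L2 = -/BCFHG/- → run B
t=21: L0/L1/L2 = -/BCFHG/- → run B
t=22: L0/L1/L2 = -/CFHG/- → run C
t=23: L0/L1/L2 = -/FHG/- → run F
t=24: L0/L1/L2 = -/FHG/- → run F
t=25: L0/L1/L2 = -/FHG/- → run F
t=26: L0/L1/L2 = -/FHG/- → run F
t=27: L0/L1/L2 = -/FHG/- → run F
t=28: L0/L1/L2 = -/HG/- → run H
t=29: L0/L1/L2 = -/HG/- → run H
t=30: L0/L1/L2 = -/HG/- → run H
t=31: L0/L1/L2 = -/HG/- → run H
t=32: L0/L1/L2 = -/HG/- → run H
t=33: L0/L1/L2 = -/G/- → run G
t=34: L0/L1/L2 = -/G/- → run G
t=35: (idle)
t=36: (idle)
t=37: (idle)
t=38: (idle)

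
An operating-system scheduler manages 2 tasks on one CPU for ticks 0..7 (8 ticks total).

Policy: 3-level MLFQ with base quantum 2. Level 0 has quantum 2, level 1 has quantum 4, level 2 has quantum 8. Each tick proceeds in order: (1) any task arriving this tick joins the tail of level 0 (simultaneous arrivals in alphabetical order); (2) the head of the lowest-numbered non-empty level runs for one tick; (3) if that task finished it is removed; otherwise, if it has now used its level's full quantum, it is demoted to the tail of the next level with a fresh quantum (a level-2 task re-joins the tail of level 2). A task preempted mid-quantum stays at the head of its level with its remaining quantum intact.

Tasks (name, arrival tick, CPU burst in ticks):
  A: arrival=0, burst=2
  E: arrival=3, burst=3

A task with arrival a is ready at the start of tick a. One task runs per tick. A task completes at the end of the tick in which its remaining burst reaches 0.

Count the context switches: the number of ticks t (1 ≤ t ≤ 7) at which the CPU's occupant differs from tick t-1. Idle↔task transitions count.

t=0: L0/L1/L2 = A/-/- → run A
t=1: L0/L1/L2 = A/-/- → run A
t=2: (idle)
t=3: L0/L1/L2 = E/-/- → run E
t=4: L0/L1/L2 = E/-/- → run E
t=5: L0/L1/L2 = -/E/- → run E
t=6: (idle)
t=7: (idle)

context switches = 3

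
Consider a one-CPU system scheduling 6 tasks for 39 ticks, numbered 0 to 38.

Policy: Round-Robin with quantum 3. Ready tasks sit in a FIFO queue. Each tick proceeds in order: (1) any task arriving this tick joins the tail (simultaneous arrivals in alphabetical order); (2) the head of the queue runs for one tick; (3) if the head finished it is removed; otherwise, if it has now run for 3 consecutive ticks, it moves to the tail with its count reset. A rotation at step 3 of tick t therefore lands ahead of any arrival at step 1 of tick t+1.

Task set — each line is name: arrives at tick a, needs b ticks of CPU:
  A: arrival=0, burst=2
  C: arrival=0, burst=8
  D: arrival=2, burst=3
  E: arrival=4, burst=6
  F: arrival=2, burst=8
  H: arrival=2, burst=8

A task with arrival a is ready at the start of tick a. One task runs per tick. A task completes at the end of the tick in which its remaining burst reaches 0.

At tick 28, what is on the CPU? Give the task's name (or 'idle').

t=0: queue=[A,C] q_used=0 → run A
t=1: queue=[A,C] q_used=1 → run A
t=2: queue=[C,D,F,H] q_used=0 → run C
t=3: queue=[C,D,F,H] q_used=1 → run C
t=4: queue=[C,D,F,H,E] q_used=2 → run C
t=5: queue=[D,F,H,E,C] q_used=0 → run D
t=6: queue=[D,F,H,E,C] q_used=1 → run D
t=7: queue=[D,F,H,E,C] q_used=2 → run D
t=8: queue=[F,H,E,C] q_used=0 → run F
t=9: queue=[F,H,E,C] q_used=1 → run F
t=10: queue=[F,H,E,C] q_used=2 → run F
t=11: queue=[H,E,C,F] q_used=0 → run H
t=12: queue=[H,E,C,F] q_used=1 → run H
t=13: queue=[H,E,C,F] q_used=2 → run H
t=14: queue=[E,C,F,H] q_used=0 → run E
t=15: queue=[E,C,F,H] q_used=1 → run E
t=16: queue=[E,C,F,H] q_used=2 → run E
t=17: queue=[C,F,H,E] q_used=0 → run C
t=18: queue=[C,F,H,E] q_used=1 → run C
t=19: queue=[C,F,H,E] q_used=2 → run C
t=20: queue=[F,H,E,C] q_used=0 → run F
t=21: queue=[F,H,E,C] q_used=1 → run F
t=22: queue=[F,H,E,C] q_used=2 → run F
t=23: queue=[H,E,C,F] q_used=0 → run H
t=24: queue=[H,E,C,F] q_used=1 → run H
t=25: queue=[H,E,C,F] q_used=2 → run H
t=26: queue=[E,C,F,H] q_used=0 → run E
t=27: queue=[E,C,F,H] q_used=1 → run E
t=28: queue=[E,C,F,H] q_used=2 → run E
t=29: queue=[C,F,H] q_used=0 → run C
t=30: queue=[C,F,H] q_used=1 → run C
t=31: queue=[F,H] q_used=0 → run F
t=32: queue=[F,H] q_used=1 → run F
t=33: queue=[H] q_used=0 → run H
t=34: queue=[H] q_used=1 → run H
t=35: (idle)
t=36: (idle)
t=37: (idle)
t=38: (idle)

running at tick 28 = E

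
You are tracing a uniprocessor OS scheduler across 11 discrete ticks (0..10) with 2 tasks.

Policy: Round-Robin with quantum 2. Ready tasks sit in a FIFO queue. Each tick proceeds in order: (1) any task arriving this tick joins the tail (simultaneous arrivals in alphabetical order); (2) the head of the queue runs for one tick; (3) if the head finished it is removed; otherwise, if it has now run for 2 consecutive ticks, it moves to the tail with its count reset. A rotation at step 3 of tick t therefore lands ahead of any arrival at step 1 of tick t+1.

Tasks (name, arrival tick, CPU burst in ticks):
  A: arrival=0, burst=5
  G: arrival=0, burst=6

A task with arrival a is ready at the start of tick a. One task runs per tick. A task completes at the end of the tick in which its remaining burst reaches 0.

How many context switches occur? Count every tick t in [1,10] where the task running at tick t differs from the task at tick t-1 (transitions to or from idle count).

t=0: queue=[A,G] q_used=0 → run A
t=1: queue=[A,G] q_used=1 → run A
t=2: queue=[G,A] q_used=0 → run G
t=3: queue=[G,A] q_used=1 → run G
t=4: queue=[A,G] q_used=0 → run A
t=5: queue=[A,G] q_used=1 → run A
t=6: queue=[G,A] q_used=0 → run G
t=7: queue=[G,A] q_used=1 → run G
t=8: queue=[A,G] q_used=0 → run A
t=9: queue=[G] q_used=0 → run G
t=10: queue=[G] q_used=1 → run G

context switches = 5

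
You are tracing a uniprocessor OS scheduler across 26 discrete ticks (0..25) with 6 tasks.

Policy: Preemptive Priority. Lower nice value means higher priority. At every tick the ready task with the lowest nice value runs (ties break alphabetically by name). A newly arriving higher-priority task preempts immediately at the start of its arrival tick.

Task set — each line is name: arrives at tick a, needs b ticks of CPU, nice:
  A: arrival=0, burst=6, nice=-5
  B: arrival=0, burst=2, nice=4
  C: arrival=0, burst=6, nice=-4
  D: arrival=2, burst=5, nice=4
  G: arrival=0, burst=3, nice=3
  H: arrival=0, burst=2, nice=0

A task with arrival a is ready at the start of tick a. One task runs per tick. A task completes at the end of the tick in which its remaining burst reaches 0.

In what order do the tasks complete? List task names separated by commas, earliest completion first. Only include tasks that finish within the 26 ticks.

t=0: ready={A,B,C,G,H} → run A
t=1: ready={A,B,C,G,H} → run A
t=2: ready={A,B,C,D,G,H} → run A
t=3: ready={A,B,C,D,G,H} → run A
t=4: ready={A,B,C,D,G,H} → run A
t=5: ready={A,B,C,D,G,H} → run A
t=6: ready={B,C,D,G,H} → run C
t=7: ready={B,C,D,G,H} → run C
t=8: ready={B,C,D,G,H} → run C
t=9: ready={B,C,D,G,H} → run C
t=10: ready={B,C,D,G,H} → run C
t=11: ready={B,C,D,G,H} → run C
t=12: ready={B,D,G,H} → run H
t=13: ready={B,D,G,H} → run H
t=14: ready={B,D,G} → run G
t=15: ready={B,D,G} → run G
t=16: ready={B,D,G} → run G
t=17: ready={B,D} → run B
t=18: ready={B,D} → run B
t=19: ready={D} → run D
t=20: ready={D} → run D
t=21: ready={D} → run D
t=22: ready={D} → run D
t=23: ready={D} → run D
t=24: (idle)
t=25: (idle)

completion order = A, C, H, G, B, D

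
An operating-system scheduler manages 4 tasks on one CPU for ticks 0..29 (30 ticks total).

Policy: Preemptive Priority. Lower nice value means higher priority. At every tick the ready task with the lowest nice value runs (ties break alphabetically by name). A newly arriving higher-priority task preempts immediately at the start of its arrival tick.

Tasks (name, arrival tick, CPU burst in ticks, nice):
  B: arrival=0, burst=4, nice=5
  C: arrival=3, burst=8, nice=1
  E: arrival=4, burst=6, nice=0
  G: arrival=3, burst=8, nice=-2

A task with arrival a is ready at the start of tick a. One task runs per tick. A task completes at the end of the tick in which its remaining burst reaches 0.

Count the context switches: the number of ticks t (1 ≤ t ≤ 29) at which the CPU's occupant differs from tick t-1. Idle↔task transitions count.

t=0: ready={B} → run B
t=1: ready={B} → run B
t=2: ready={B} → run B
t=3: ready={B,C,G} → run G
t=4: ready={B,C,E,G} → run G
t=5: ready={B,C,E,G} → run G
t=6: ready={B,C,E,G} → run G
t=7: ready={B,C,E,G} → run G
t=8: ready={B,C,E,G} → run G
t=9: ready={B,C,E,G} → run G
t=10: ready={B,C,E,G} → run G
t=11: ready={B,C,E} → run E
t=12: ready={B,C,E} → run E
t=13: ready={B,C,E} → run E
t=14: ready={B,C,E} → run E
t=15: ready={B,C,E} → run E
t=16: ready={B,C,E} → run E
t=17: ready={B,C} → run C
t=18: ready={B,C} → run C
t=19: ready={B,C} → run C
t=20: ready={B,C} → run C
t=21: ready={B,C} → run C
t=22: ready={B,C} → run C
t=23: ready={B,C} → run C
t=24: ready={B,C} → run C
t=25: ready={B} → run B
t=26: (idle)
t=27: (idle)
t=28: (idle)
t=29: (idle)

context switches = 5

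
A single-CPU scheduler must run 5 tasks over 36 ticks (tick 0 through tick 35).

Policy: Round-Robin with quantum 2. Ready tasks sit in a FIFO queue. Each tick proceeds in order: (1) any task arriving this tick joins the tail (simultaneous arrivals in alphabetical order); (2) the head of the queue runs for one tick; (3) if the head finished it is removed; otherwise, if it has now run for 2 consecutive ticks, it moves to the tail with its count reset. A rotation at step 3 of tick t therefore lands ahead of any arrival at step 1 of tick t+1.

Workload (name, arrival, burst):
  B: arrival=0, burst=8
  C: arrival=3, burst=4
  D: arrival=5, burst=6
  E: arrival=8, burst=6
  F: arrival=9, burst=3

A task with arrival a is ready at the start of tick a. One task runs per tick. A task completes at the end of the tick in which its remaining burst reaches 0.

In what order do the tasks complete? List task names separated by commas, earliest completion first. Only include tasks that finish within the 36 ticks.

completion order = C, B, F, D, E

t=0: queue=[B] q_used=0 → run B
t=1: queue=[B] q_used=1 → run B
t=2: queue=[B] q_used=0 → run B
t=3: queue=[B,C] q_used=1 → run B
t=4: queue=[C,B] q_used=0 → run C
t=5: queue=[C,B,D] q_used=1 → run C
t=6: queue=[B,D,C] q_used=0 → run B
t=7: queue=[B,D,C] q_used=1 → run B
t=8: queue=[D,C,B,E] q_used=0 → run D
t=9: queue=[D,C,B,E,F] q_used=1 → run D
t=10: queue=[C,B,E,F,D] q_used=0 → run C
t=11: queue=[C,B,E,F,D] q_used=1 → run C
t=12: queue=[B,E,F,D] q_used=0 → run B
t=13: queue=[B,E,F,D] q_used=1 → run B
t=14: queue=[E,F,D] q_used=0 → run E
t=15: queue=[E,F,D] q_used=1 → run E
t=16: queue=[F,D,E] q_used=0 → run F
t=17: queue=[F,D,E] q_used=1 → run F
t=18: queue=[D,E,F] q_used=0 → run D
t=19: queue=[D,E,F] q_used=1 → run D
t=20: queue=[E,F,D] q_used=0 → run E
t=21: queue=[E,F,D] q_used=1 → run E
t=22: queue=[F,D,E] q_used=0 → run F
t=23: queue=[D,E] q_used=0 → run D
t=24: queue=[D,E] q_used=1 → run D
t=25: queue=[E] q_used=0 → run E
t=26: queue=[E] q_used=1 → run E
t=27: (idle)
t=28: (idle)
t=29: (idle)
t=30: (idle)
t=31: (idle)
t=32: (idle)
t=33: (idle)
t=34: (idle)
t=35: (idle)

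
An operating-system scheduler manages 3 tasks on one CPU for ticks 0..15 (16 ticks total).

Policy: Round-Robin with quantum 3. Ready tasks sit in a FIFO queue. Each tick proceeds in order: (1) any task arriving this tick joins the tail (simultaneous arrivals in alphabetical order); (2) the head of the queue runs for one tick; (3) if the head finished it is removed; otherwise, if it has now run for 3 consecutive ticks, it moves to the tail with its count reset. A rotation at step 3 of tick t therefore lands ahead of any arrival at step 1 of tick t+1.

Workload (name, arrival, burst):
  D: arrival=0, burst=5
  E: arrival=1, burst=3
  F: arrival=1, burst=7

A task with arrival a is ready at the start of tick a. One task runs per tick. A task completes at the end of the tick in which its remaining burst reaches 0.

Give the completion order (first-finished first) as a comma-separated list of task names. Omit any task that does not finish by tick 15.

t=0: queue=[D] q_used=0 → run D
t=1: queue=[D,E,F] q_used=1 → run D
t=2: queue=[D,E,F] q_used=2 → run D
t=3: queue=[E,F,D] q_used=0 → run E
t=4: queue=[E,F,D] q_used=1 → run E
t=5: queue=[E,F,D] q_used=2 → run E
t=6: queue=[F,D] q_used=0 → run F
t=7: queue=[F,D] q_used=1 → run F
t=8: queue=[F,D] q_used=2 → run F
t=9: queue=[D,F] q_used=0 → run D
t=10: queue=[D,F] q_used=1 → run D
t=11: queue=[F] q_used=0 → run F
t=12: queue=[F] q_used=1 → run F
t=13: queue=[F] q_used=2 → run F
t=14: queue=[F] q_used=0 → run F
t=15: (idle)

completion order = E, D, F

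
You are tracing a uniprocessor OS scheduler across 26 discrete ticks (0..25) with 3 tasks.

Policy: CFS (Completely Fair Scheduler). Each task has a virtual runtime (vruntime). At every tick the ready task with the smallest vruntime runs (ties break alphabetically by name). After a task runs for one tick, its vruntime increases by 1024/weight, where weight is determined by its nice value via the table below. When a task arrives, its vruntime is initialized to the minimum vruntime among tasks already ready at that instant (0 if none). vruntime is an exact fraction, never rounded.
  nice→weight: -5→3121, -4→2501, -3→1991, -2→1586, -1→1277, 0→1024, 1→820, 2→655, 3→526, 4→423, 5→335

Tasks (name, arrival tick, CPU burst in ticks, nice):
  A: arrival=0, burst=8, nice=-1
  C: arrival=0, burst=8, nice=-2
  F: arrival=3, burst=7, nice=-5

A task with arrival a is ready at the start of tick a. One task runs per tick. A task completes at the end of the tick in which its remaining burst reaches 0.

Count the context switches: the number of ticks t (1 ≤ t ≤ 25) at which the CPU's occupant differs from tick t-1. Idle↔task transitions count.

context switches = 19

t=0: vr[A=0 C=0] → run A
t=1: vr[A=1024/1277 C=0] → run C
t=2: vr[A=1024/1277 C=512/793] → run C
t=3: vr[A=1024/1277 C=1024/793 F=1024/1277] → run A
t=4: vr[A=2048/1277 C=1024/793 F=1024/1277] → run F
t=5: vr[A=2048/1277 C=1024/793 F=4503552/3985517] → run F
t=6: vr[A=2048/1277 C=1024/793 F=5811200/3985517] → run C
t=7: vr[A=2048/1277 C=1536/793 F=5811200/3985517] → run F
t=8: vr[A=2048/1277 C=1536/793 F=7118848/3985517] → run A
t=9: vr[A=3072/1277 C=1536/793 F=7118848/3985517] → run F
t=10: vr[A=3072/1277 C=1536/793 F=8426496/3985517] → run C
t=11: vr[A=3072/1277 C=2048/793 F=8426496/3985517] → run F
t=12: vr[A=3072/1277 C=2048/793 F=9734144/3985517] → run A
t=13: vr[A=4096/1277 C=2048/793 F=9734144/3985517] → run F
t=14: vr[A=4096/1277 C=2048/793 F=11041792/3985517] → run C
t=15: vr[A=4096/1277 C=2560/793 F=11041792/3985517] → run F
t=16: vr[A=4096/1277 C=2560/793] → run A
t=17: vr[A=5120/1277 C=2560/793] → run C
t=18: vr[A=5120/1277 C=3072/793] → run C
t=19: vr[A=5120/1277 C=3584/793] → run A
t=20: vr[A=6144/1277 C=3584/793] → run C
t=21: vr[A=6144/1277] → run A
t=22: vr[A=7168/1277] → run A
t=23: (idle)
t=24: (idle)
t=25: (idle)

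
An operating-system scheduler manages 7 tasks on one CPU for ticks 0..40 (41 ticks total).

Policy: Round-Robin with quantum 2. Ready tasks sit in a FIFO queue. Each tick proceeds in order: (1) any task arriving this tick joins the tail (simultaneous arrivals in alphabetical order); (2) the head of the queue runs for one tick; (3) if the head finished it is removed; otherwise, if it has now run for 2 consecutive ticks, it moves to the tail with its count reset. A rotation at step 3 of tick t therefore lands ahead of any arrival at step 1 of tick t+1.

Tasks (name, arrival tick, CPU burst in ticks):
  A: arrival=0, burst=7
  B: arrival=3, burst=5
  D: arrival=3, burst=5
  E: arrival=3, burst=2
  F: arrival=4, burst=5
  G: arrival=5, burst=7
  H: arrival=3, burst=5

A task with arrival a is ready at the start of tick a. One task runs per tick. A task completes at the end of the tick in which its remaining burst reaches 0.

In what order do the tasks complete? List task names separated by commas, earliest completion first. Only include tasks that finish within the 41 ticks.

t=0: queue=[A] q_used=0 → run A
t=1: queue=[A] q_used=1 → run A
t=2: queue=[A] q_used=0 → run A
t=3: queue=[A,B,D,E,H] q_used=1 → run A
t=4: queue=[B,D,E,H,A,F] q_used=0 → run B
t=5: queue=[B,D,E,H,A,F,G] q_used=1 → run B
t=6: queue=[D,E,H,A,F,G,B] q_used=0 → run D
t=7: queue=[D,E,H,A,F,G,B] q_used=1 → run D
t=8: queue=[E,H,A,F,G,B,D] q_used=0 → run E
t=9: queue=[E,H,A,F,G,B,D] q_used=1 → run E
t=10: queue=[H,A,F,G,B,D] q_used=0 → run H
t=11: queue=[H,A,F,G,B,D] q_used=1 → run H
t=12: queue=[A,F,G,B,D,H] q_used=0 → run A
t=13: queue=[A,F,G,B,D,H] q_used=1 → run A
t=14: queue=[F,G,B,D,H,A] q_used=0 → run F
t=15: queue=[F,G,B,D,H,A] q_used=1 → run F
t=16: queue=[G,B,D,H,A,F] q_used=0 → run G
t=17: queue=[G,B,D,H,A,F] q_used=1 → run G
t=18: queue=[B,D,H,A,F,G] q_used=0 → run B
t=19: queue=[B,D,H,A,F,G] q_used=1 → run B
t=20: queue=[D,H,A,F,G,B] q_used=0 → run D
t=21: queue=[D,H,A,F,G,B] q_used=1 → run D
t=22: queue=[H,A,F,G,B,D] q_used=0 → run H
t=23: queue=[H,A,F,G,B,D] q_used=1 → run H
t=24: queue=[A,F,G,B,D,H] q_used=0 → run A
t=25: queue=[F,G,B,D,H] q_used=0 → run F
t=26: queue=[F,G,B,D,H] q_used=1 → run F
t=27: queue=[G,B,D,H,F] q_used=0 → run G
t=28: queue=[G,B,D,H,F] q_used=1 → run G
t=29: queue=[B,D,H,F,G] q_used=0 → run B
t=30: queue=[D,H,F,G] q_used=0 → run D
t=31: queue=[H,F,G] q_used=0 → run H
t=32: queue=[F,G] q_used=0 → run F
t=33: queue=[G] q_used=0 → run G
t=34: queue=[G] q_used=1 → run G
t=35: queue=[G] q_used=0 → run G
t=36: (idle)
t=37: (idle)
t=38: (idle)
t=39: (idle)
t=40: (idle)

completion order = E, A, B, D, H, F, G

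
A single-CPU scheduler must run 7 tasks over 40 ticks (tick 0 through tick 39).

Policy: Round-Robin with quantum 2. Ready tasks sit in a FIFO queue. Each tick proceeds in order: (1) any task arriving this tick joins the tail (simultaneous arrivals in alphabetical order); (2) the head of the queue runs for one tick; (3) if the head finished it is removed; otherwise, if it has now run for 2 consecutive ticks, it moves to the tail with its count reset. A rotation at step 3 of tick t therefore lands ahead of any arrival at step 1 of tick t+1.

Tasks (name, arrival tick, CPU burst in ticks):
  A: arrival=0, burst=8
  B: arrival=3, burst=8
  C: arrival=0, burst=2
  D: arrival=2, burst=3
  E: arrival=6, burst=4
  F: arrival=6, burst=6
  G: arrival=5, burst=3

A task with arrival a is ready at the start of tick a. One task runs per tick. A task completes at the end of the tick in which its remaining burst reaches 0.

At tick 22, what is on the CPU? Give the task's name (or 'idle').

running at tick 22 = A

t=0: queue=[A,C] q_used=0 → run A
t=1: queue=[A,C] q_used=1 → run A
t=2: queue=[C,A,D] q_used=0 → run C
t=3: queue=[C,A,D,B] q_used=1 → run C
t=4: queue=[A,D,B] q_used=0 → run A
t=5: queue=[A,D,B,G] q_used=1 → run A
t=6: queue=[D,B,G,A,E,F] q_used=0 → run D
t=7: queue=[D,B,G,A,E,F] q_used=1 → run D
t=8: queue=[B,G,A,E,F,D] q_used=0 → run B
t=9: queue=[B,G,A,E,F,D] q_used=1 → run B
t=10: queue=[G,A,E,F,D,B] q_used=0 → run G
t=11: queue=[G,A,E,F,D,B] q_used=1 → run G
t=12: queue=[A,E,F,D,B,G] q_used=0 → run A
t=13: queue=[A,E,F,D,B,G] q_used=1 → run A
t=14: queue=[E,F,D,B,G,A] q_used=0 → run E
t=15: queue=[E,F,D,B,G,A] q_used=1 → run E
t=16: queue=[F,D,B,G,A,E] q_used=0 → run F
t=17: queue=[F,D,B,G,A,E] q_used=1 → run F
t=18: queue=[D,B,G,A,E,F] q_used=0 → run D
t=19: queue=[B,G,A,E,F] q_used=0 → run B
t=20: queue=[B,G,A,E,F] q_used=1 → run B
t=21: queue=[G,A,E,F,B] q_used=0 → run G
t=22: queue=[A,E,F,B] q_used=0 → run A
t=23: queue=[A,E,F,B] q_used=1 → run A
t=24: queue=[E,F,B] q_used=0 → run E
t=25: queue=[E,F,B] q_used=1 → run E
t=26: queue=[F,B] q_used=0 → run F
t=27: queue=[F,B] q_used=1 → run F
t=28: queue=[B,F] q_used=0 → run B
t=29: queue=[B,F] q_used=1 → run B
t=30: queue=[F,B] q_used=0 → run F
t=31: queue=[F,B] q_used=1 → run F
t=32: queue=[B] q_used=0 → run B
t=33: queue=[B] q_used=1 → run B
t=34: (idle)
t=35: (idle)
t=36: (idle)
t=37: (idle)
t=38: (idle)
t=39: (idle)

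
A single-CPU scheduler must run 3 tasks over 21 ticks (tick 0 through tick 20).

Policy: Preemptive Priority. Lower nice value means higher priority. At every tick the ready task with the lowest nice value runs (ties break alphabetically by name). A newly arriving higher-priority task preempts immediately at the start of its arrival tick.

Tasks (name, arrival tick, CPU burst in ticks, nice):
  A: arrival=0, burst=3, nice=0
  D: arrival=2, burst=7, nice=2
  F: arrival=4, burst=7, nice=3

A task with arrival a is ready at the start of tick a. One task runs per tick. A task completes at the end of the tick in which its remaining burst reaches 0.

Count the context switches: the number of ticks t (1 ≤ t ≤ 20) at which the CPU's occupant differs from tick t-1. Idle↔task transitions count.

t=0: ready={A} → run A
t=1: ready={A} → run A
t=2: ready={A,D} → run A
t=3: ready={D} → run D
t=4: ready={D,F} → run D
t=5: ready={D,F} → run D
t=6: ready={D,F} → run D
t=7: ready={D,F} → run D
t=8: ready={D,F} → run D
t=9: ready={D,F} → run D
t=10: ready={F} → run F
t=11: ready={F} → run F
t=12: ready={F} → run F
t=13: ready={F} → run F
t=14: ready={F} → run F
t=15: ready={F} → run F
t=16: ready={F} → run F
t=17: (idle)
t=18: (idle)
t=19: (idle)
t=20: (idle)

context switches = 3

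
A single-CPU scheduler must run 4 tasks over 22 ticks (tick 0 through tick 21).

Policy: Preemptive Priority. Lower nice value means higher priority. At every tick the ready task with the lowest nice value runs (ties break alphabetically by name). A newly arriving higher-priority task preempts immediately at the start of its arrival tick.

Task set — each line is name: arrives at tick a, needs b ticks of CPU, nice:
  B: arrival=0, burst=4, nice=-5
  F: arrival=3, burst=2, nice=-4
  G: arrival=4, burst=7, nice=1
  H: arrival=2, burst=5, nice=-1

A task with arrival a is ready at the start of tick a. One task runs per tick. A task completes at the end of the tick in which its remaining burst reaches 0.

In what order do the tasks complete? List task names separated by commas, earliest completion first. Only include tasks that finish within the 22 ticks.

completion order = B, F, H, G

t=0: ready={B} → run B
t=1: ready={B} → run B
t=2: ready={B,H} → run B
t=3: ready={B,F,H} → run B
t=4: ready={F,G,H} → run F
t=5: ready={F,G,H} → run F
t=6: ready={G,H} → run H
t=7: ready={G,H} → run H
t=8: ready={G,H} → run H
t=9: ready={G,H} → run H
t=10: ready={G,H} → run H
t=11: ready={G} → run G
t=12: ready={G} → run G
t=13: ready={G} → run G
t=14: ready={G} → run G
t=15: ready={G} → run G
t=16: ready={G} → run G
t=17: ready={G} → run G
t=18: (idle)
t=19: (idle)
t=20: (idle)
t=21: (idle)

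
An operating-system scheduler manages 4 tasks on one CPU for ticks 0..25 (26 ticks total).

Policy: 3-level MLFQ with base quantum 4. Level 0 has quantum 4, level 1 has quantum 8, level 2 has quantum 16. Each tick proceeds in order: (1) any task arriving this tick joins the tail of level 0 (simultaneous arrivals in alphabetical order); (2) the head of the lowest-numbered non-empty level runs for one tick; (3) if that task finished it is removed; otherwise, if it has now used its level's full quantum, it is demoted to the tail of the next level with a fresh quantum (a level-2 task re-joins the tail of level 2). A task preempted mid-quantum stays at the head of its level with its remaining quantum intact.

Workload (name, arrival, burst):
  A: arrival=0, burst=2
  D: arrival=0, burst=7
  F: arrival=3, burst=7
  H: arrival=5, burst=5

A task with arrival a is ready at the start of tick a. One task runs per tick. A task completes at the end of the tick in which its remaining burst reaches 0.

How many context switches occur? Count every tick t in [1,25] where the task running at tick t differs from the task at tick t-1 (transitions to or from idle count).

context switches = 7

t=0: L0/L1/L2 = AD/-/- → run A
t=1: L0/L1/L2 = AD/-/- → run A
t=2: L0/L1/L2 = D/-/- → run D
t=3: L0/L1/L2 = DF/-/- → run D
t=4: L0/L1/L2 = DF/-/- → run D
t=5: L0/L1/L2 = DFH/-/- → run D
t=6: L0/L1/L2 = FH/D/- → run F
t=7: L0/L1/L2 = FH/D/- → run F
t=8: L0/L1/L2 = FH/D/- → run F
t=9: L0/L1/L2 = FH/D/- → run F
t=10: L0/L1/L2 = H/DF/- → run H
t=11: L0/L1/L2 = H/DF/- → run H
t=12: L0/L1/L2 = H/DF/- → run H
t=13: L0/L1/L2 = H/DF/- → run H
t=14: L0/L1/L2 = -/DFH/- → run D
t=15: L0/L1/L2 = -/DFH/- → run D
t=16: L0/L1/L2 = -/DFH/- → run D
t=17: L0/L1/L2 = -/FH/- → run F
t=18: L0/L1/L2 = -/FH/- → run F
t=19: L0/L1/L2 = -/FH/- → run F
t=20: L0/L1/L2 = -/H/- → run H
t=21: (idle)
t=22: (idle)
t=23: (idle)
t=24: (idle)
t=25: (idle)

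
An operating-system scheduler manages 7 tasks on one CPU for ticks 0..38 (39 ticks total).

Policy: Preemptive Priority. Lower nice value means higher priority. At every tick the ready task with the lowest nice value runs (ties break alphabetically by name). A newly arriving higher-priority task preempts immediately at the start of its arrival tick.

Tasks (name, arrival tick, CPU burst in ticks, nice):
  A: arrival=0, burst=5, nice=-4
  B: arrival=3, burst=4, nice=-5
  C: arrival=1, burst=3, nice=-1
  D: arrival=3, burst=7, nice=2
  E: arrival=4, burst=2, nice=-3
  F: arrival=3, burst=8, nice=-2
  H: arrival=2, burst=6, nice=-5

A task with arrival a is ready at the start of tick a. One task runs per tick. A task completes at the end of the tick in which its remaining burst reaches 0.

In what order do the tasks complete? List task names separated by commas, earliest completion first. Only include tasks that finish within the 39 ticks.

t=0: ready={A} → run A
t=1: ready={A,C} → run A
t=2: ready={A,C,H} → run H
t=3: ready={A,B,C,D,F,H} → run B
t=4: ready={A,B,C,D,E,F,H} → run B
t=5: ready={A,B,C,D,E,F,H} → run B
t=6: ready={A,B,C,D,E,F,H} → run B
t=7: ready={A,C,D,E,F,H} → run H
t=8: ready={A,C,D,E,F,H} → run H
t=9: ready={A,C,D,E,F,H} → run H
t=10: ready={A,C,D,E,F,H} → run H
t=11: ready={A,C,D,E,F,H} → run H
t=12: ready={A,C,D,E,F} → run A
t=13: ready={A,C,D,E,F} → run A
t=14: ready={A,C,D,E,F} → run A
t=15: ready={C,D,E,F} → run E
t=16: ready={C,D,E,F} → run E
t=17: ready={C,D,F} → run F
t=18: ready={C,D,F} → run F
t=19: ready={C,D,F} → run F
t=20: ready={C,D,F} → run F
t=21: ready={C,D,F} → run F
t=22: ready={C,D,F} → run F
t=23: ready={C,D,F} → run F
t=24: ready={C,D,F} → run F
t=25: ready={C,D} → run C
t=26: ready={C,D} → run C
t=27: ready={C,D} → run C
t=28: ready={D} → run D
t=29: ready={D} → run D
t=30: ready={D} → run D
t=31: ready={D} → run D
t=32: ready={D} → run D
t=33: ready={D} → run D
t=34: ready={D} → run D
t=35: (idle)
t=36: (idle)
t=37: (idle)
t=38: (idle)

completion order = B, H, A, E, F, C, D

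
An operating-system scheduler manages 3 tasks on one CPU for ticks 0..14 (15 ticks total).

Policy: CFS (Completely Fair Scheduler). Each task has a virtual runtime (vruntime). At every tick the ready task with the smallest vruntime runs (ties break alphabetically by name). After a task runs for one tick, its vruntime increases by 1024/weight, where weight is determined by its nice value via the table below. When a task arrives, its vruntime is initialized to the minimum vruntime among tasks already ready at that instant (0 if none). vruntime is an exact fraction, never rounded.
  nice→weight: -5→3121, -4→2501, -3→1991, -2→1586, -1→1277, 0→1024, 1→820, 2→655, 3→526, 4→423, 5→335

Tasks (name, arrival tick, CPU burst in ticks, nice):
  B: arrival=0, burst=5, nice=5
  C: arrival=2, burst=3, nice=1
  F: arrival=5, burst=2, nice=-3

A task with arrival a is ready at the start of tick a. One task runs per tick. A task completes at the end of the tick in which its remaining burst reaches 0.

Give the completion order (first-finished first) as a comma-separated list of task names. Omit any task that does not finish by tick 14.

t=0: vr[B=0] → run B
t=1: vr[B=1024/335] → run B
t=2: vr[B=2048/335 C=2048/335] → run B
t=3: vr[B=3072/335 C=2048/335] → run C
t=4: vr[B=3072/335 C=20224/2747] → run C
t=5: vr[B=3072/335 C=118272/13735 F=118272/13735] → run C
t=6: vr[B=3072/335 F=118272/13735] → run F
t=7: vr[B=3072/335 F=249544192/27346385] → run F
t=8: vr[B=3072/335] → run B
t=9: vr[B=4096/335] → run B
t=10: (idle)
t=11: (idle)
t=12: (idle)
t=13: (idle)
t=14: (idle)

completion order = C, F, B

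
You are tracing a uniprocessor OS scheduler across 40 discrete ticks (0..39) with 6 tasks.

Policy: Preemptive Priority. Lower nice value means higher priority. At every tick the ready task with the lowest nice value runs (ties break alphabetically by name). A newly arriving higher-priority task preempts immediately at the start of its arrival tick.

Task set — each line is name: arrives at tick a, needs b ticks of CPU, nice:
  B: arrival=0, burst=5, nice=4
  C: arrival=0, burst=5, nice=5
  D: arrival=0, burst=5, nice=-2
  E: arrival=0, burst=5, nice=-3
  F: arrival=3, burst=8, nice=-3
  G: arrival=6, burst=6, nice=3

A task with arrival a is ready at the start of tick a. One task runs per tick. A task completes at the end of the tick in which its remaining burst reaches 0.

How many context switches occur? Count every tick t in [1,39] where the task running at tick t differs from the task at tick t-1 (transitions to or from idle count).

context switches = 6

t=0: ready={B,C,D,E} → run E
t=1: ready={B,C,D,E} → run E
t=2: ready={B,C,D,E} → run E
t=3: ready={B,C,D,E,F} → run E
t=4: ready={B,C,D,E,F} → run E
t=5: ready={B,C,D,F} → run F
t=6: ready={B,C,D,F,G} → run F
t=7: ready={B,C,D,F,G} → run F
t=8: ready={B,C,D,F,G} → run F
t=9: ready={B,C,D,F,G} → run F
t=10: ready={B,C,D,F,G} → run F
t=11: ready={B,C,D,F,G} → run F
t=12: ready={B,C,D,F,G} → run F
t=13: ready={B,C,D,G} → run D
t=14: ready={B,C,D,G} → run D
t=15: ready={B,C,D,G} → run D
t=16: ready={B,C,D,G} → run D
t=17: ready={B,C,D,G} → run D
t=18: ready={B,C,G} → run G
t=19: ready={B,C,G} → run G
t=20: ready={B,C,G} → run G
t=21: ready={B,C,G} → run G
t=22: ready={B,C,G} → run G
t=23: ready={B,C,G} → run G
t=24: ready={B,C} → run B
t=25: ready={B,C} → run B
t=26: ready={B,C} → run B
t=27: ready={B,C} → run B
t=28: ready={B,C} → run B
t=29: ready={C} → run C
t=30: ready={C} → run C
t=31: ready={C} → run C
t=32: ready={C} → run C
t=33: ready={C} → run C
t=34: (idle)
t=35: (idle)
t=36: (idle)
t=37: (idle)
t=38: (idle)
t=39: (idle)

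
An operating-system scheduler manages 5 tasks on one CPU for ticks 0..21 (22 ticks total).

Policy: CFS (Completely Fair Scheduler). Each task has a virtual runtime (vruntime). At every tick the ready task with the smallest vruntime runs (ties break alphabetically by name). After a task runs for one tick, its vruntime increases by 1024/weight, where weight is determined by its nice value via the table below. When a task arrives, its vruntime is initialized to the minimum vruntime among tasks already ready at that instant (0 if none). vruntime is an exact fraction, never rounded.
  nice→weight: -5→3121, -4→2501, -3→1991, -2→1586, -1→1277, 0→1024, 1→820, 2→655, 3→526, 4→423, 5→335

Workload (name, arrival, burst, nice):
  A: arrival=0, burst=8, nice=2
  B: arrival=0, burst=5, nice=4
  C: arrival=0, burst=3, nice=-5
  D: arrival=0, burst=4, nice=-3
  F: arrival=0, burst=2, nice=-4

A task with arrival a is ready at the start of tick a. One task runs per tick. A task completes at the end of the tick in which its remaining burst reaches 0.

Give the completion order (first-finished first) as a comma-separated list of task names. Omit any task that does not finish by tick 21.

t=0: vr[A=0 B=0 C=0 D=0 F=0] → run A
t=1: vr[A=1024/655 B=0 C=0 D=0 F=0] → run B
t=2: vr[A=1024/655 B=1024/423 C=0 D=0 F=0] → run C
t=3: vr[A=1024/655 B=1024/423 C=1024/3121 D=0 F=0] → run D
t=4: vr[A=1024/655 B=1024/423 C=1024/3121 D=1024/1991 F=0] → run F
t=5: vr[A=1024/655 B=1024/423 C=1024/3121 D=1024/1991 F=1024/2501] → run C
t=6: vr[A=1024/655 B=1024/423 C=2048/3121 D=1024/1991 F=1024/2501] → run F
t=7: vr[A=1024/655 B=1024/423 C=2048/3121 D=1024/1991] → run D
t=8: vr[A=1024/655 B=1024/423 C=2048/3121 D=2048/1991] → run C
t=9: vr[A=1024/655 B=1024/423 D=2048/1991] → run D
t=10: vr[A=1024/655 B=1024/423 D=3072/1991] → run D
t=11: vr[A=1024/655 B=1024/423] → run A
t=12: vr[A=2048/655 B=1024/423] → run B
t=13: vr[A=2048/655 B=2048/423] → run A
t=14: vr[A=3072/655 B=2048/423] → run A
t=15: vr[A=4096/655 B=2048/423] → run B
t=16: vr[A=4096/655 B=1024/141] → run A
t=17: vr[A=1024/131 B=1024/141] → run B
t=18: vr[A=1024/131 B=4096/423] → run A
t=19: vr[A=6144/655 B=4096/423] → run A
t=20: vr[A=7168/655 B=4096/423] → run B
t=21: vr[A=7168/655] → run A

completion order = F, C, D, B, A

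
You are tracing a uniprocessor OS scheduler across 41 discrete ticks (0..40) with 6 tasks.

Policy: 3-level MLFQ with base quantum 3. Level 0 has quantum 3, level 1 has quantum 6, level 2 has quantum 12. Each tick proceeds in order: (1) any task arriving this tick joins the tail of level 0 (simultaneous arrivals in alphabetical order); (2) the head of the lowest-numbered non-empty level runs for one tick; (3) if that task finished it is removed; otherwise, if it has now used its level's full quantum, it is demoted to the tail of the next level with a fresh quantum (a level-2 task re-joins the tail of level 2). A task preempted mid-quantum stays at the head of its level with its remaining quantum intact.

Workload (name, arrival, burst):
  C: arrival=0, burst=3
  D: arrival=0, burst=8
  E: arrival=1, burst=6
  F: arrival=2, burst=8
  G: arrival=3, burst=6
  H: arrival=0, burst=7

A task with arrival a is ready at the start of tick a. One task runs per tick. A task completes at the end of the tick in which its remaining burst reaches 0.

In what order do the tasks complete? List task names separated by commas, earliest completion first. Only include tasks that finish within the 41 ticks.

completion order = C, D, H, E, F, G

t=0: L0/L1/L2 = CDH/-/- → run C
t=1: L0/L1/L2 = CDHE/-/- → run C
t=2: L0/L1/L2 = CDHEF/-/- → run C
t=3: L0/L1/L2 = DHEFG/-/- → run D
t=4: L0/L1/L2 = DHEFG/-/- → run D
t=5: L0/L1/L2 = DHEFG/-/- → run D
t=6: L0/L1/L2 = HEFG/D/- → run H
t=7: L0/L1/L2 = HEFG/D/- → run H
t=8: L0/L1/L2 = HEFG/D/- → run H
t=9: L0/L1/L2 = EFG/DH/- → run E
t=10: L0/L1/L2 = EFG/DH/- → run E
t=11: L0/L1/L2 = EFG/DH/- → run E
t=12: L0/L1/L2 = FG/DHE/- → run F
t=13: L0/L1/L2 = FG/DHE/- → run F
t=14: L0/L1/L2 = FG/DHE/- → run F
t=15: L0/L1/L2 = G/DHEF/- → run G
t=16: L0/L1/L2 = G/DHEF/- → run G
t=17: L0/L1/L2 = G/DHEF/- → run G
t=18: L0/L1/L2 = -/DHEFG/- → run D
t=19: L0/L1/L2 = -/DHEFG/- → run D
t=20: L0/L1/L2 = -/DHEFG/- → run D
t=21: L0/L1/L2 = -/DHEFG/- → run D
t=22: L0/L1/L2 = -/DHEFG/- → run D
t=23: L0/L1/L2 = -/HEFG/- → run H
t=24: L0/L1/L2 = -/HEFG/- → run H
t=25: L0/L1/L2 = -/HEFG/- → run H
t=26: L0/L1/L2 = -/HEFG/- → run H
t=27: L0/L1/L2 = -/EFG/- → run E
t=28: L0/L1/L2 = -/EFG/- → run E
t=29: L0/L1/L2 = -/EFG/- → run E
t=30: L0/L1/L2 = -/FG/- → run F
t=31: L0/L1/L2 = -/FG/- → run F
t=32: L0/L1/L2 = -/FG/- → run F
t=33: L0/L1/L2 = -/FG/- → run F
t=34: L0/L1/L2 = -/FG/- → run F
t=35: L0/L1/L2 = -/G/- → run G
t=36: L0/L1/L2 = -/G/- → run G
t=37: L0/L1/L2 = -/G/- → run G
t=38: (idle)
t=39: (idle)
t=40: (idle)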